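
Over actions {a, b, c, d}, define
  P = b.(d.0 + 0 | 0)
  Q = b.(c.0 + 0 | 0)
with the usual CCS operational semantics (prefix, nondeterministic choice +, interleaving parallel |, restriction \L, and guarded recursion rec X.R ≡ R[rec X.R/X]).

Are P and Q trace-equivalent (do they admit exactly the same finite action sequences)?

NO — witness ⟨bd⟩

P's transition system — 3 states:
  m0 = b.(d.0 + 0 | 0) | —b→ m1
  m1 = d.0 + 0 | 0 | —d→ m2
  m2 = 0 | deadlocked
Q's transition system — 3 states:
  n0 = b.(c.0 + 0 | 0) | —b→ n1
  n1 = c.0 + 0 | 0 | —c→ n2
  n2 = 0 | deadlocked
Run σ = ⟨bd⟩ on P: start {m0}
  [1] b ⇒ {m1}
  [2] d ⇒ {m2}
  P completes σ.
Run σ = ⟨bd⟩ on Q: start {n0}
  [1] b ⇒ {n1}
  [2] d ⇒ ∅ (Q stuck)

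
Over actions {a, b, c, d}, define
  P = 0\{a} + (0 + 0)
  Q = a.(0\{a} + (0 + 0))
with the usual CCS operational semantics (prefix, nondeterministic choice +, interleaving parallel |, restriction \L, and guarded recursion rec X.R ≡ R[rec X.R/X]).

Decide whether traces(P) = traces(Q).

trace-distinct — witness ⟨a⟩

P's transition system — 1 states:
  m0 = 0\{a} + (0 + 0) → ·
Q's transition system — 2 states:
  n0 = a.(0\{a} + (0 + 0)) → ··a··> n1
  n1 = 0\{a} + (0 + 0) → ·
Trace ⟨a⟩ through Q, begin at {n0}:
  [1] a ⇒ {n1}
  — Q admits the full trace.
Trace ⟨a⟩ through P, begin at {m0}:
  [1] a ⇒ ∅ (P stuck)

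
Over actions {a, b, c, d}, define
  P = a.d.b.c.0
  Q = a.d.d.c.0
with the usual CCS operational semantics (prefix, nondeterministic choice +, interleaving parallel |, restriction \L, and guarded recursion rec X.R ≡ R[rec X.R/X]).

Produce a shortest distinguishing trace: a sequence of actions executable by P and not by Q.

adb

LTS(P): 5 reachable states
  u0 = a.d.b.c.0 has moves -a-> u1
  u1 = d.b.c.0 has moves -d-> u2
  u2 = b.c.0 has moves -b-> u3
  u3 = c.0 has moves -c-> u4
  u4 = 0 has moves (no moves)
LTS(Q): 5 reachable states
  v0 = a.d.d.c.0 has moves -a-> v1
  v1 = d.d.c.0 has moves -d-> v2
  v2 = d.c.0 has moves -d-> v3
  v3 = c.0 has moves -c-> v4
  v4 = 0 has moves (no moves)
Trace ⟨adb⟩ through P, begin at {u0}:
  step 1 (a): {u1}
  step 2 (d): {u2}
  step 3 (b): {u3}
  P completes σ.
Trace ⟨adb⟩ through Q, begin at {v0}:
  step 1 (a): {v1}
  step 2 (d): {v2}
  step 3 (b): ∅ (Q stuck)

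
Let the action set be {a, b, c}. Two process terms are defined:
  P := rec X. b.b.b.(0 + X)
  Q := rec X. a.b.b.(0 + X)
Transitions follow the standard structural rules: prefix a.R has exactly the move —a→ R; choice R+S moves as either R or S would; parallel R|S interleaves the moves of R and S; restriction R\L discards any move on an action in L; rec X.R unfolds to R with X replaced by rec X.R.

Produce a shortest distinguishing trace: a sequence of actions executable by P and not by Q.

b

Reachable graph of P (4 states):
  m0 = rec X. b.b.b.(0 + X) :: --b--▸ m1
  m1 = b.b.(0 + (rec X. b.b.b.(0 + X))) :: --b--▸ m2
  m2 = b.(0 + (rec X. b.b.b.(0 + X))) :: --b--▸ m3
  m3 = 0 + (rec X. b.b.b.(0 + X)) :: --b--▸ m1
Reachable graph of Q (4 states):
  n0 = rec X. a.b.b.(0 + X) :: --a--▸ n1
  n1 = b.b.(0 + (rec X. a.b.b.(0 + X))) :: --b--▸ n2
  n2 = b.(0 + (rec X. a.b.b.(0 + X))) :: --b--▸ n3
  n3 = 0 + (rec X. a.b.b.(0 + X)) :: --a--▸ n1
Executing b from P (initial set {m0}):
  after b @ step 1: {m1}
  P completes σ.
Executing b from Q (initial set {n0}):
  after b @ step 1: ∅ (Q stuck)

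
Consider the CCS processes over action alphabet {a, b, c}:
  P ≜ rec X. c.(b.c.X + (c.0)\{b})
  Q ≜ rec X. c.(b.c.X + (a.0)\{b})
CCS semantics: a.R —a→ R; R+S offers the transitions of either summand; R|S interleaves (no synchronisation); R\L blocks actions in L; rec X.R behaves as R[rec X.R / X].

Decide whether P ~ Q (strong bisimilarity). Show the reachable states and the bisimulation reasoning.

not bisimilar

Reachable graph of P (4 states):
  m0 = rec X. c.(b.c.X + (c.0)\{b}) has moves ··c··> m1
  m1 = b.c.(rec X. c.(b.c.X + (c.0)\{b})) + (c.0)\{b} has moves ··b··> m2, ··c··> m3
  m2 = c.(rec X. c.(b.c.X + (c.0)\{b})) has moves ··c··> m0
  m3 = 0\{b} has moves (no moves)
Reachable graph of Q (4 states):
  n0 = rec X. c.(b.c.X + (a.0)\{b}) has moves ··c··> n1
  n1 = b.c.(rec X. c.(b.c.X + (a.0)\{b})) + (a.0)\{b} has moves ··a··> n2, ··b··> n3
  n2 = 0\{b} has moves (no moves)
  n3 = c.(rec X. c.(b.c.X + (a.0)\{b})) has moves ··c··> n0
Coarsest stable partition (strong bisimilarity classes):
  B0 = {m0}
  B1 = {m1}
  B2 = {m3, n2}
  B3 = {m2}
  B4 = {n0}
  B5 = {n1}
  B6 = {n3}
m0 ∈ B0, n0 ∈ B4 → different blocks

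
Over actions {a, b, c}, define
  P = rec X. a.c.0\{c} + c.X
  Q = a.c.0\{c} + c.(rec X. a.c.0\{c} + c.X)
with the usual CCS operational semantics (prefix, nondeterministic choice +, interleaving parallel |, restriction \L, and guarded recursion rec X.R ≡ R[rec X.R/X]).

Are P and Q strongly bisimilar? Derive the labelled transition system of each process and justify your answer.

bisimilar

P's transition system — 3 states:
  m0 = rec X. a.c.0\{c} + c.X :: —a→ m1, —c→ m0
  m1 = c.0\{c} :: —c→ m2
  m2 = 0\{c} :: ·
Q's transition system — 4 states:
  n0 = a.c.0\{c} + c.(rec X. a.c.0\{c} + c.X) :: —a→ n1, —c→ n2
  n1 = c.0\{c} :: —c→ n3
  n2 = rec X. a.c.0\{c} + c.X :: —a→ n1, —c→ n2
  n3 = 0\{c} :: ·
Partition-refinement fixed point:
  B0 = {m0, n0, n2}
  B1 = {m1, n1}
  B2 = {m2, n3}
m0 ∈ B0, n0 ∈ B0 → same block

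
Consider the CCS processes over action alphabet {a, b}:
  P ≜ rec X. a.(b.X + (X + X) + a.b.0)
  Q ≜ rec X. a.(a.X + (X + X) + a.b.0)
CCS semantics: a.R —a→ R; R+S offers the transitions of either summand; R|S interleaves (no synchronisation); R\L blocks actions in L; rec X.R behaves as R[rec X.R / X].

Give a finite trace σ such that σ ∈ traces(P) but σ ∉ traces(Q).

ab

LTS(P): 4 reachable states
  p0 = rec X. a.(b.X + (X + X) + a.b.0) | -a-> p1
  p1 = b.(rec X. a.(b.X + (X + X) + a.b.0)) + ((rec X. a.(b.X + (X + X) + a.b.0)) + (rec X. a.(b.X + (X + X) + a.b.0))) + a.b.0 | -a-> p1, -a-> p2, -b-> p0
  p2 = b.0 | -b-> p3
  p3 = 0 | (no moves)
LTS(Q): 4 reachable states
  q0 = rec X. a.(a.X + (X + X) + a.b.0) | -a-> q1
  q1 = a.(rec X. a.(a.X + (X + X) + a.b.0)) + ((rec X. a.(a.X + (X + X) + a.b.0)) + (rec X. a.(a.X + (X + X) + a.b.0))) + a.b.0 | -a-> q0, -a-> q1, -a-> q2
  q2 = b.0 | -b-> q3
  q3 = 0 | (no moves)
Run σ = ⟨ab⟩ on P: start {p0}
  step 1 (a): {p1}
  step 2 (b): {p0}
  — P admits the full trace.
Run σ = ⟨ab⟩ on Q: start {q0}
  step 1 (a): {q1}
  step 2 (b): ∅ (Q stuck)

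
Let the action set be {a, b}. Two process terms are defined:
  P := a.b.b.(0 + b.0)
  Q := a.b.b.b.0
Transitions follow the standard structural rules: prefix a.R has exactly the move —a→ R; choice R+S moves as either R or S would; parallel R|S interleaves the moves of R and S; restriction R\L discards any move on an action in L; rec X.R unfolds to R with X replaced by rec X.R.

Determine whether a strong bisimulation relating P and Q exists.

YES

Reachable graph of P (5 states):
  m0 = a.b.b.(0 + b.0) | --a--▸ m1
  m1 = b.b.(0 + b.0) | --b--▸ m2
  m2 = b.(0 + b.0) | --b--▸ m3
  m3 = 0 + b.0 | --b--▸ m4
  m4 = 0 | ∅
Reachable graph of Q (5 states):
  n0 = a.b.b.b.0 | --a--▸ n1
  n1 = b.b.b.0 | --b--▸ n2
  n2 = b.b.0 | --b--▸ n3
  n3 = b.0 | --b--▸ n4
  n4 = 0 | ∅
Bisimilarity quotient blocks:
  B0 = {m0, n0}
  B1 = {m1, n1}
  B2 = {m2, n2}
  B3 = {m3, n3}
  B4 = {m4, n4}
m0 ∈ B0, n0 ∈ B0 → same block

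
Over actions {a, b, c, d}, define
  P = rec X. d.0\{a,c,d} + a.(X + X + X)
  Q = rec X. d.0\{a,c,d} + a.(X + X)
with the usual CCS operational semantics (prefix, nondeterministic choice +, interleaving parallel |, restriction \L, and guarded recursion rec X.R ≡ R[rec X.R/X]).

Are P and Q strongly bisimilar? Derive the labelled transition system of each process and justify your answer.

P's transition system — 3 states:
  u0 = rec X. d.0\{a,c,d} + a.(X + X + X) | --a--▸ u1, --d--▸ u2
  u1 = (rec X. d.0\{a,c,d} + a.(X + X + X)) + (rec X. d.0\{a,c,d} + a.(X + X + X)) + (rec X. d.0\{a,c,d} + a.(X + X + X)) | --a--▸ u1, --d--▸ u2
  u2 = 0\{a,c,d} | (no moves)
Q's transition system — 3 states:
  v0 = rec X. d.0\{a,c,d} + a.(X + X) | --a--▸ v1, --d--▸ v2
  v1 = (rec X. d.0\{a,c,d} + a.(X + X)) + (rec X. d.0\{a,c,d} + a.(X + X)) | --a--▸ v1, --d--▸ v2
  v2 = 0\{a,c,d} | (no moves)
Bisimilarity quotient blocks:
  B0 = {u0, u1, v0, v1}
  B1 = {u2, v2}
u0 ∈ B0, v0 ∈ B0 → same block

P ~ Q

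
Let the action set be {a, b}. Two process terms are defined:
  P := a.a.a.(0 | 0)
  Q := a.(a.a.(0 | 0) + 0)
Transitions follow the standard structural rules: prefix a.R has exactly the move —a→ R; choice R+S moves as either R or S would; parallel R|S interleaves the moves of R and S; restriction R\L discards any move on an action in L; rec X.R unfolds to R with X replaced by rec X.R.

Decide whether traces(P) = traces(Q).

traces(P) = traces(Q)

P's transition system — 4 states:
  u0 = a.a.a.(0 | 0) :: =a=> u1
  u1 = a.a.(0 | 0) :: =a=> u2
  u2 = a.(0 | 0) :: =a=> u3
  u3 = 0 | 0 :: deadlocked
Q's transition system — 4 states:
  v0 = a.(a.a.(0 | 0) + 0) :: =a=> v1
  v1 = a.a.(0 | 0) + 0 :: =a=> v2
  v2 = a.(0 | 0) :: =a=> v3
  v3 = 0 | 0 :: deadlocked
Coarsest stable partition (strong bisimilarity classes):
  B0 = {u0, v0}
  B1 = {u1, v1}
  B2 = {u2, v2}
  B3 = {u3, v3}
u0 ∈ B0, v0 ∈ B0 → same block
Bisimilar ⇒ trace-equivalent.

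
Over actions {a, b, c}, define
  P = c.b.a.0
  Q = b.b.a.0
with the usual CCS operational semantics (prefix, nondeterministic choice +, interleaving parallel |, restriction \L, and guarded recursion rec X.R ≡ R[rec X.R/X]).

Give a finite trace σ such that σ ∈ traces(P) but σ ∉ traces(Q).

P's transition system — 4 states:
  p0 = c.b.a.0 has moves -c-> p1
  p1 = b.a.0 has moves -b-> p2
  p2 = a.0 has moves -a-> p3
  p3 = 0 has moves ·
Q's transition system — 4 states:
  q0 = b.b.a.0 has moves -b-> q1
  q1 = b.a.0 has moves -b-> q2
  q2 = a.0 has moves -a-> q3
  q3 = 0 has moves ·
Trace ⟨c⟩ through P, begin at {p0}:
  [1] c ⇒ {p1}
  — P admits the full trace.
Trace ⟨c⟩ through Q, begin at {q0}:
  [1] c ⇒ ∅ (Q stuck)

c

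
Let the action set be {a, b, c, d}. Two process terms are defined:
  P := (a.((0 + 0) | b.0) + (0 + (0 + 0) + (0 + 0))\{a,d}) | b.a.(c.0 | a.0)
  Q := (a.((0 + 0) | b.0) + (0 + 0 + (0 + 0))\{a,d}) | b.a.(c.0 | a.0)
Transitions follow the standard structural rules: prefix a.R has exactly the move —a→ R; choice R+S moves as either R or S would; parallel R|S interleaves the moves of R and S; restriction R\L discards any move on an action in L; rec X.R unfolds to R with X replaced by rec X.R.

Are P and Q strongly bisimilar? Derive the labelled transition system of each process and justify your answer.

LTS(P): 18 reachable states
  p0 = (a.((0 + 0) | b.0) + (0 + (0 + 0) + (0 + 0))\{a,d}) | b.a.(c.0 | a.0) → -a-> p1, -b-> p2
  p1 = (0 + 0) | b.0 | b.a.(c.0 | a.0) → -b-> p3, -b-> p4
  p2 = (a.((0 + 0) | b.0) + (0 + (0 + 0) + (0 + 0))\{a,d}) | a.(c.0 | a.0) → -a-> p4, -a-> p5
  p3 = (0 + 0) | 0 | b.a.(c.0 | a.0) → -b-> p6
  p4 = (0 + 0) | b.0 | a.(c.0 | a.0) → -a-> p7, -b-> p6
  p5 = (a.((0 + 0) | b.0) + (0 + (0 + 0) + (0 + 0))\{a,d}) | (c.0 | a.0) → -a-> p7, -a-> p8, -c-> p9
  p6 = (0 + 0) | 0 | a.(c.0 | a.0) → -a-> p10
  p7 = (0 + 0) | b.0 | (c.0 | a.0) → -a-> p11, -b-> p10, -c-> p12
  p8 = (a.((0 + 0) | b.0) + (0 + (0 + 0) + (0 + 0))\{a,d}) | (c.0 | 0) → -a-> p11, -c-> p13
  p9 = (a.((0 + 0) | b.0) + (0 + (0 + 0) + (0 + 0))\{a,d}) | (0 | a.0) → -a-> p12, -a-> p13
  p10 = (0 + 0) | 0 | (c.0 | a.0) → -a-> p14, -c-> p15
  p11 = (0 + 0) | b.0 | (c.0 | 0) → -b-> p14, -c-> p16
  p12 = (0 + 0) | b.0 | (0 | a.0) → -a-> p16, -b-> p15
  p13 = (a.((0 + 0) | b.0) + (0 + (0 + 0) + (0 + 0))\{a,d}) | (0 | 0) → -a-> p16
  p14 = (0 + 0) | 0 | (c.0 | 0) → -c-> p17
  p15 = (0 + 0) | 0 | (0 | a.0) → -a-> p17
  p16 = (0 + 0) | b.0 | (0 | 0) → -b-> p17
  p17 = (0 + 0) | 0 | (0 | 0) → (no moves)
LTS(Q): 18 reachable states
  q0 = (a.((0 + 0) | b.0) + (0 + 0 + (0 + 0))\{a,d}) | b.a.(c.0 | a.0) → -a-> q1, -b-> q2
  q1 = (0 + 0) | b.0 | b.a.(c.0 | a.0) → -b-> q3, -b-> q4
  q2 = (a.((0 + 0) | b.0) + (0 + 0 + (0 + 0))\{a,d}) | a.(c.0 | a.0) → -a-> q4, -a-> q5
  q3 = (0 + 0) | 0 | b.a.(c.0 | a.0) → -b-> q6
  q4 = (0 + 0) | b.0 | a.(c.0 | a.0) → -a-> q7, -b-> q6
  q5 = (a.((0 + 0) | b.0) + (0 + 0 + (0 + 0))\{a,d}) | (c.0 | a.0) → -a-> q7, -a-> q8, -c-> q9
  q6 = (0 + 0) | 0 | a.(c.0 | a.0) → -a-> q10
  q7 = (0 + 0) | b.0 | (c.0 | a.0) → -a-> q11, -b-> q10, -c-> q12
  q8 = (a.((0 + 0) | b.0) + (0 + 0 + (0 + 0))\{a,d}) | (c.0 | 0) → -a-> q11, -c-> q13
  q9 = (a.((0 + 0) | b.0) + (0 + 0 + (0 + 0))\{a,d}) | (0 | a.0) → -a-> q12, -a-> q13
  q10 = (0 + 0) | 0 | (c.0 | a.0) → -a-> q14, -c-> q15
  q11 = (0 + 0) | b.0 | (c.0 | 0) → -b-> q14, -c-> q16
  q12 = (0 + 0) | b.0 | (0 | a.0) → -a-> q16, -b-> q15
  q13 = (a.((0 + 0) | b.0) + (0 + 0 + (0 + 0))\{a,d}) | (0 | 0) → -a-> q16
  q14 = (0 + 0) | 0 | (c.0 | 0) → -c-> q17
  q15 = (0 + 0) | 0 | (0 | a.0) → -a-> q17
  q16 = (0 + 0) | b.0 | (0 | 0) → -b-> q17
  q17 = (0 + 0) | 0 | (0 | 0) → (no moves)
Bisimilarity quotient blocks:
  B0 = {p0, q0}
  B1 = {p2, q2}
  B2 = {p4, q4}
  B3 = {p7, q7}
  B4 = {p10, q10}
  B5 = {p14, q14}
  B6 = {p17, q17}
  B7 = {p15, q15}
  B8 = {p12, q12}
  B9 = {p16, q16}
  B10 = {p11, q11}
  B11 = {p6, q6}
  B12 = {p5, q5}
  B13 = {p8, q8}
  B14 = {p13, q13}
  B15 = {p9, q9}
  B16 = {p1, q1}
  B17 = {p3, q3}
p0 ∈ B0, q0 ∈ B0 → same block

P ~ Q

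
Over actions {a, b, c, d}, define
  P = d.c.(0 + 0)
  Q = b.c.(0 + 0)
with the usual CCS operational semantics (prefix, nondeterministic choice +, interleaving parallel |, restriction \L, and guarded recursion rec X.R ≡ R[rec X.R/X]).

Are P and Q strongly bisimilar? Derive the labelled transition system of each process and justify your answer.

P's transition system — 3 states:
  u0 = d.c.(0 + 0) :: --d--▸ u1
  u1 = c.(0 + 0) :: --c--▸ u2
  u2 = 0 + 0 :: ∅
Q's transition system — 3 states:
  v0 = b.c.(0 + 0) :: --b--▸ v1
  v1 = c.(0 + 0) :: --c--▸ v2
  v2 = 0 + 0 :: ∅
Partition-refinement fixed point:
  B0 = {u0}
  B1 = {u1, v1}
  B2 = {u2, v2}
  B3 = {v0}
u0 ∈ B0, v0 ∈ B3 → different blocks

P ≁ Q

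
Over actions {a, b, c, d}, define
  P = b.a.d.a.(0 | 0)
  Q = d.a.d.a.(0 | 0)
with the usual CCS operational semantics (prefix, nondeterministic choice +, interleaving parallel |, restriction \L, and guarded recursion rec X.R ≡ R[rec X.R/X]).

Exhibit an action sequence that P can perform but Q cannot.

b

Reachable graph of P (5 states):
  u0 = b.a.d.a.(0 | 0) | ··b··> u1
  u1 = a.d.a.(0 | 0) | ··a··> u2
  u2 = d.a.(0 | 0) | ··d··> u3
  u3 = a.(0 | 0) | ··a··> u4
  u4 = 0 | 0 | ·
Reachable graph of Q (5 states):
  v0 = d.a.d.a.(0 | 0) | ··d··> v1
  v1 = a.d.a.(0 | 0) | ··a··> v2
  v2 = d.a.(0 | 0) | ··d··> v3
  v3 = a.(0 | 0) | ··a··> v4
  v4 = 0 | 0 | ·
Run σ = ⟨b⟩ on P: start {u0}
  after b @ step 1: {u1}
  ✓ P
Run σ = ⟨b⟩ on Q: start {v0}
  after b @ step 1: ∅  — Q cannot continue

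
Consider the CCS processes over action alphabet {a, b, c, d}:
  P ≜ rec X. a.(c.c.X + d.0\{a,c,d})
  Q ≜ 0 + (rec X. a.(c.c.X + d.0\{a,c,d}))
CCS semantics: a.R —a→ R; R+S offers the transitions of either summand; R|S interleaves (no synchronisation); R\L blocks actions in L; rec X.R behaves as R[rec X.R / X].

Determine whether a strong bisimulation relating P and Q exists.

bisimilar

LTS(P): 4 reachable states
  m0 = rec X. a.(c.c.X + d.0\{a,c,d}) → —a→ m1
  m1 = c.c.(rec X. a.(c.c.X + d.0\{a,c,d})) + d.0\{a,c,d} → —c→ m2, —d→ m3
  m2 = c.(rec X. a.(c.c.X + d.0\{a,c,d})) → —c→ m0
  m3 = 0\{a,c,d} → deadlocked
LTS(Q): 5 reachable states
  n0 = 0 + (rec X. a.(c.c.X + d.0\{a,c,d})) → —a→ n1
  n1 = c.c.(rec X. a.(c.c.X + d.0\{a,c,d})) + d.0\{a,c,d} → —c→ n2, —d→ n3
  n2 = c.(rec X. a.(c.c.X + d.0\{a,c,d})) → —c→ n4
  n3 = 0\{a,c,d} → deadlocked
  n4 = rec X. a.(c.c.X + d.0\{a,c,d}) → —a→ n1
Coarsest stable partition (strong bisimilarity classes):
  B0 = {m0, n0, n4}
  B1 = {m1, n1}
  B2 = {m3, n3}
  B3 = {m2, n2}
m0 ∈ B0, n0 ∈ B0 → same block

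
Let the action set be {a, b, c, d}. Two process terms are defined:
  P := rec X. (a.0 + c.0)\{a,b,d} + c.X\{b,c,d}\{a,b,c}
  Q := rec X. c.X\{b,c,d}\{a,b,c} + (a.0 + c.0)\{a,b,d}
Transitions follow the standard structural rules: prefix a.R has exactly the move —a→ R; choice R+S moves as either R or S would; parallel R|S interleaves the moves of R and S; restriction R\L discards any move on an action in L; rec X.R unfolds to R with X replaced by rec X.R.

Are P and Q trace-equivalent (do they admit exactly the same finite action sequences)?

LTS(P): 3 reachable states
  u0 = rec X. (a.0 + c.0)\{a,b,d} + c.X\{b,c,d}\{a,b,c} ⊢ --c--▸ u1, --c--▸ u2
  u1 = (rec X. (a.0 + c.0)\{a,b,d} + c.X\{b,c,d}\{a,b,c})\{b,c,d}\{a,b,c} ⊢ ·
  u2 = 0\{a,b,d} ⊢ ·
LTS(Q): 3 reachable states
  v0 = rec X. c.X\{b,c,d}\{a,b,c} + (a.0 + c.0)\{a,b,d} ⊢ --c--▸ v1, --c--▸ v2
  v1 = (rec X. c.X\{b,c,d}\{a,b,c} + (a.0 + c.0)\{a,b,d})\{b,c,d}\{a,b,c} ⊢ ·
  v2 = 0\{a,b,d} ⊢ ·
Coarsest stable partition (strong bisimilarity classes):
  B0 = {u0, v0}
  B1 = {u1, u2, v1, v2}
u0 ∈ B0, v0 ∈ B0 → same block
Bisimilar ⇒ trace-equivalent.

traces(P) = traces(Q)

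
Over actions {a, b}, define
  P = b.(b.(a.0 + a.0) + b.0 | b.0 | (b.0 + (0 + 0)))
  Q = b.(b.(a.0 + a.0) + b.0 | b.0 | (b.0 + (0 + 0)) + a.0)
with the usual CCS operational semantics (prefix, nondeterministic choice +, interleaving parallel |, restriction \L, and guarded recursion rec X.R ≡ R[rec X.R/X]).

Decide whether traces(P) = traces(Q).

P's transition system — 11 states:
  u0 = b.(b.(a.0 + a.0) + b.0 | b.0 | (b.0 + (0 + 0))) | ··b··> u1
  u1 = b.(a.0 + a.0) + b.0 | b.0 | (b.0 + (0 + 0)) | ··b··> u2, ··b··> u3, ··b··> u4, ··b··> u5
  u2 = 0 | b.0 | (b.0 + (0 + 0)) | ··b··> u6, ··b··> u7
  u3 = a.0 + a.0 | ··a··> u8
  u4 = b.0 | 0 | (b.0 + (0 + 0)) | ··b··> u6, ··b··> u9
  u5 = b.0 | b.0 | 0 | ··b··> u7, ··b··> u9
  u6 = 0 | 0 | (b.0 + (0 + 0)) | ··b··> u10
  u7 = 0 | b.0 | 0 | ··b··> u10
  u8 = 0 | ·
  u9 = b.0 | 0 | 0 | ··b··> u10
  u10 = 0 | 0 | 0 | ·
Q's transition system — 11 states:
  v0 = b.(b.(a.0 + a.0) + b.0 | b.0 | (b.0 + (0 + 0)) + a.0) | ··b··> v1
  v1 = b.(a.0 + a.0) + b.0 | b.0 | (b.0 + (0 + 0)) + a.0 | ··a··> v2, ··b··> v3, ··b··> v4, ··b··> v5, ··b··> v6
  v2 = 0 | ·
  v3 = 0 | b.0 | (b.0 + (0 + 0)) | ··b··> v7, ··b··> v8
  v4 = a.0 + a.0 | ··a··> v2
  v5 = b.0 | 0 | (b.0 + (0 + 0)) | ··b··> v7, ··b··> v9
  v6 = b.0 | b.0 | 0 | ··b··> v8, ··b··> v9
  v7 = 0 | 0 | (b.0 + (0 + 0)) | ··b··> v10
  v8 = 0 | b.0 | 0 | ··b··> v10
  v9 = b.0 | 0 | 0 | ··b··> v10
  v10 = 0 | 0 | 0 | ·
Trace ⟨ba⟩ through Q, begin at {v0}:
  step 1 (b): {v1}
  step 2 (a): {v2}
  ✓ Q
Trace ⟨ba⟩ through P, begin at {u0}:
  step 1 (b): {u1}
  step 2 (a): ∅ (P stuck)

traces(P) ≠ traces(Q) — witness ⟨ba⟩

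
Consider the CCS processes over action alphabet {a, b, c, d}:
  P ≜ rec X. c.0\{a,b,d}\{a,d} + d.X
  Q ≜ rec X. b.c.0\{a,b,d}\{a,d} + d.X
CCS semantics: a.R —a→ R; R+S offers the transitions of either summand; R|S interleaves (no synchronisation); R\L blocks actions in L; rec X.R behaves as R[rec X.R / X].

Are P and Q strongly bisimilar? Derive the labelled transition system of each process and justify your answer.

P's transition system — 2 states:
  m0 = rec X. c.0\{a,b,d}\{a,d} + d.X ⊢ -c-> m1, -d-> m0
  m1 = 0\{a,b,d}\{a,d} ⊢ ·
Q's transition system — 3 states:
  n0 = rec X. b.c.0\{a,b,d}\{a,d} + d.X ⊢ -b-> n1, -d-> n0
  n1 = c.0\{a,b,d}\{a,d} ⊢ -c-> n2
  n2 = 0\{a,b,d}\{a,d} ⊢ ·
Coarsest stable partition (strong bisimilarity classes):
  B0 = {m0}
  B1 = {m1, n2}
  B2 = {n0}
  B3 = {n1}
m0 ∈ B0, n0 ∈ B2 → different blocks

not bisimilar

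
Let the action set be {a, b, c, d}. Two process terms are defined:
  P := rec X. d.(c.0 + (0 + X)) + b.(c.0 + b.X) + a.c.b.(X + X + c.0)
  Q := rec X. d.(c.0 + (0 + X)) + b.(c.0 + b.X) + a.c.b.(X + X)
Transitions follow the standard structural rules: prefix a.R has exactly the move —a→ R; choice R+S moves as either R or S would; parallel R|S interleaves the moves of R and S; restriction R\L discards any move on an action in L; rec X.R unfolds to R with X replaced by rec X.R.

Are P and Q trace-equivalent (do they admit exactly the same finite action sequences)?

trace-distinct — witness ⟨acbc⟩

Reachable graph of P (7 states):
  p0 = rec X. d.(c.0 + (0 + X)) + b.(c.0 + b.X) + a.c.b.(X + X + c.0) → --a--▸ p1, --b--▸ p2, --d--▸ p3
  p1 = c.b.((rec X. d.(c.0 + (0 + X)) + b.(c.0 + b.X) + a.c.b.(X + X + c.0)) + (rec X. d.(c.0 + (0 + X)) + b.(c.0 + b.X) + a.c.b.(X + X + c.0)) + c.0) → --c--▸ p4
  p2 = c.0 + b.(rec X. d.(c.0 + (0 + X)) + b.(c.0 + b.X) + a.c.b.(X + X + c.0)) → --b--▸ p0, --c--▸ p5
  p3 = c.0 + (0 + (rec X. d.(c.0 + (0 + X)) + b.(c.0 + b.X) + a.c.b.(X + X + c.0))) → --a--▸ p1, --b--▸ p2, --c--▸ p5, --d--▸ p3
  p4 = b.((rec X. d.(c.0 + (0 + X)) + b.(c.0 + b.X) + a.c.b.(X + X + c.0)) + (rec X. d.(c.0 + (0 + X)) + b.(c.0 + b.X) + a.c.b.(X + X + c.0)) + c.0) → --b--▸ p6
  p5 = 0 → ∅
  p6 = (rec X. d.(c.0 + (0 + X)) + b.(c.0 + b.X) + a.c.b.(X + X + c.0)) + (rec X. d.(c.0 + (0 + X)) + b.(c.0 + b.X) + a.c.b.(X + X + c.0)) + c.0 → --a--▸ p1, --b--▸ p2, --c--▸ p5, --d--▸ p3
Reachable graph of Q (7 states):
  q0 = rec X. d.(c.0 + (0 + X)) + b.(c.0 + b.X) + a.c.b.(X + X) → --a--▸ q1, --b--▸ q2, --d--▸ q3
  q1 = c.b.((rec X. d.(c.0 + (0 + X)) + b.(c.0 + b.X) + a.c.b.(X + X)) + (rec X. d.(c.0 + (0 + X)) + b.(c.0 + b.X) + a.c.b.(X + X))) → --c--▸ q4
  q2 = c.0 + b.(rec X. d.(c.0 + (0 + X)) + b.(c.0 + b.X) + a.c.b.(X + X)) → --b--▸ q0, --c--▸ q5
  q3 = c.0 + (0 + (rec X. d.(c.0 + (0 + X)) + b.(c.0 + b.X) + a.c.b.(X + X))) → --a--▸ q1, --b--▸ q2, --c--▸ q5, --d--▸ q3
  q4 = b.((rec X. d.(c.0 + (0 + X)) + b.(c.0 + b.X) + a.c.b.(X + X)) + (rec X. d.(c.0 + (0 + X)) + b.(c.0 + b.X) + a.c.b.(X + X))) → --b--▸ q6
  q5 = 0 → ∅
  q6 = (rec X. d.(c.0 + (0 + X)) + b.(c.0 + b.X) + a.c.b.(X + X)) + (rec X. d.(c.0 + (0 + X)) + b.(c.0 + b.X) + a.c.b.(X + X)) → --a--▸ q1, --b--▸ q2, --d--▸ q3
Trace ⟨acbc⟩ through P, begin at {p0}:
  after a @ step 1: {p1}
  after c @ step 2: {p4}
  after b @ step 3: {p6}
  after c @ step 4: {p5}
  — P admits the full trace.
Trace ⟨acbc⟩ through Q, begin at {q0}:
  after a @ step 1: {q1}
  after c @ step 2: {q4}
  after b @ step 3: {q6}
  after c @ step 4: no successor for Q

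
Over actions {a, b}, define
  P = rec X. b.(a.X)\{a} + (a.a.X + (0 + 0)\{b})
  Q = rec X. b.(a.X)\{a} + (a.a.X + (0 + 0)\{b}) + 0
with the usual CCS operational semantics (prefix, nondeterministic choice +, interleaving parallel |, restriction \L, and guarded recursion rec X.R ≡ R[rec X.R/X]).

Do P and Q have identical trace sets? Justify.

Reachable graph of P (3 states):
  s0 = rec X. b.(a.X)\{a} + (a.a.X + (0 + 0)\{b}) | -a-> s1, -b-> s2
  s1 = a.(rec X. b.(a.X)\{a} + (a.a.X + (0 + 0)\{b})) | -a-> s0
  s2 = (a.(rec X. b.(a.X)\{a} + (a.a.X + (0 + 0)\{b})))\{a} | stopped
Reachable graph of Q (3 states):
  t0 = rec X. b.(a.X)\{a} + (a.a.X + (0 + 0)\{b}) + 0 | -a-> t1, -b-> t2
  t1 = a.(rec X. b.(a.X)\{a} + (a.a.X + (0 + 0)\{b}) + 0) | -a-> t0
  t2 = (a.(rec X. b.(a.X)\{a} + (a.a.X + (0 + 0)\{b}) + 0))\{a} | stopped
Coarsest stable partition (strong bisimilarity classes):
  B0 = {s0, t0}
  B1 = {s2, t2}
  B2 = {s1, t1}
s0 ∈ B0, t0 ∈ B0 → same block
Bisimilar ⇒ trace-equivalent.

traces(P) = traces(Q)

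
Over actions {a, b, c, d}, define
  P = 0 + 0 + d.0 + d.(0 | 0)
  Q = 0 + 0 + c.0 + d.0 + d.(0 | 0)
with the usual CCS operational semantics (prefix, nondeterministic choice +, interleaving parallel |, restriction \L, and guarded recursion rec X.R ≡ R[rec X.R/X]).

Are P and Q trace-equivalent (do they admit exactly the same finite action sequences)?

traces(P) ≠ traces(Q) — witness ⟨c⟩

P's transition system — 3 states:
  p0 = 0 + 0 + d.0 + d.(0 | 0) has moves --d--▸ p1, --d--▸ p2
  p1 = 0 has moves (no moves)
  p2 = 0 | 0 has moves (no moves)
Q's transition system — 3 states:
  q0 = 0 + 0 + c.0 + d.0 + d.(0 | 0) has moves --c--▸ q1, --d--▸ q1, --d--▸ q2
  q1 = 0 has moves (no moves)
  q2 = 0 | 0 has moves (no moves)
Trace ⟨c⟩ through Q, begin at {q0}:
  [1] c ⇒ {q1}
  ✓ Q
Trace ⟨c⟩ through P, begin at {p0}:
  [1] c ⇒ no successor for P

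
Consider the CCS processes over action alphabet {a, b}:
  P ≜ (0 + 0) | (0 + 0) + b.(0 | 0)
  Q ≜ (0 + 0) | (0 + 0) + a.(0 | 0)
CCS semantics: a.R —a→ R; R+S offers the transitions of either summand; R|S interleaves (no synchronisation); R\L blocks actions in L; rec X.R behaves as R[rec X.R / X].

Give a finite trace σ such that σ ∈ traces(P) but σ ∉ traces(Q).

LTS(P): 2 reachable states
  m0 = (0 + 0) | (0 + 0) + b.(0 | 0) ⊢ =b=> m1
  m1 = 0 | 0 ⊢ deadlocked
LTS(Q): 2 reachable states
  n0 = (0 + 0) | (0 + 0) + a.(0 | 0) ⊢ =a=> n1
  n1 = 0 | 0 ⊢ deadlocked
Trace ⟨b⟩ through P, begin at {m0}:
  [1] b ⇒ {m1}
  ✓ P
Trace ⟨b⟩ through Q, begin at {n0}:
  [1] b ⇒ ∅ (Q stuck)

b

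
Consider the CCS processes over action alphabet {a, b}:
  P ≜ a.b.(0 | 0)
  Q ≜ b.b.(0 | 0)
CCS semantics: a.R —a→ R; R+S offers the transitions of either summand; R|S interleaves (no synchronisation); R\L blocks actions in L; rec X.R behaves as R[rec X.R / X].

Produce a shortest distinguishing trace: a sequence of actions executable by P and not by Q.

Reachable graph of P (3 states):
  p0 = a.b.(0 | 0) has moves ··a··> p1
  p1 = b.(0 | 0) has moves ··b··> p2
  p2 = 0 | 0 has moves stopped
Reachable graph of Q (3 states):
  q0 = b.b.(0 | 0) has moves ··b··> q1
  q1 = b.(0 | 0) has moves ··b··> q2
  q2 = 0 | 0 has moves stopped
Trace ⟨a⟩ through P, begin at {p0}:
  step 1 (a): {p1}
  ✓ P
Trace ⟨a⟩ through Q, begin at {q0}:
  step 1 (a): ∅ (Q stuck)

a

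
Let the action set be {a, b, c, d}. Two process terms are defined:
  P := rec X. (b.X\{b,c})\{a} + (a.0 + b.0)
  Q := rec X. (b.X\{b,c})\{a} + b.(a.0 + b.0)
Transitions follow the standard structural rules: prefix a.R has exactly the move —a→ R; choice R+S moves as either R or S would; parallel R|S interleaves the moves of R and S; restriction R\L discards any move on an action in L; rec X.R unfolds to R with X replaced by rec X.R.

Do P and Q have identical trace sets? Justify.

traces(P) ≠ traces(Q) — witness ⟨a⟩

P's transition system — 3 states:
  u0 = rec X. (b.X\{b,c})\{a} + (a.0 + b.0) has moves ··a··> u1, ··b··> u1, ··b··> u2
  u1 = 0 has moves deadlocked
  u2 = (rec X. (b.X\{b,c})\{a} + (a.0 + b.0))\{b,c}\{a} has moves deadlocked
Q's transition system — 4 states:
  v0 = rec X. (b.X\{b,c})\{a} + b.(a.0 + b.0) has moves ··b··> v1, ··b··> v2
  v1 = (rec X. (b.X\{b,c})\{a} + b.(a.0 + b.0))\{b,c}\{a} has moves deadlocked
  v2 = a.0 + b.0 has moves ··a··> v3, ··b··> v3
  v3 = 0 has moves deadlocked
Trace ⟨a⟩ through P, begin at {u0}:
  step 1 (a): {u1}
  ✓ P
Trace ⟨a⟩ through Q, begin at {v0}:
  step 1 (a): no successor for Q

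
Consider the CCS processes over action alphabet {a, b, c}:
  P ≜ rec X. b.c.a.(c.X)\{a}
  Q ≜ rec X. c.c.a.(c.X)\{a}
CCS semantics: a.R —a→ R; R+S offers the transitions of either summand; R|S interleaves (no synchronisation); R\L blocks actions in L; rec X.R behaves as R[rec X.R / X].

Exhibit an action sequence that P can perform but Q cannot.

LTS(P): 7 reachable states
  u0 = rec X. b.c.a.(c.X)\{a} has moves --b--▸ u1
  u1 = c.a.(c.(rec X. b.c.a.(c.X)\{a}))\{a} has moves --c--▸ u2
  u2 = a.(c.(rec X. b.c.a.(c.X)\{a}))\{a} has moves --a--▸ u3
  u3 = (c.(rec X. b.c.a.(c.X)\{a}))\{a} has moves --c--▸ u4
  u4 = (rec X. b.c.a.(c.X)\{a})\{a} has moves --b--▸ u5
  u5 = (c.a.(c.(rec X. b.c.a.(c.X)\{a}))\{a})\{a} has moves --c--▸ u6
  u6 = (a.(c.(rec X. b.c.a.(c.X)\{a}))\{a})\{a} has moves ∅
LTS(Q): 7 reachable states
  v0 = rec X. c.c.a.(c.X)\{a} has moves --c--▸ v1
  v1 = c.a.(c.(rec X. c.c.a.(c.X)\{a}))\{a} has moves --c--▸ v2
  v2 = a.(c.(rec X. c.c.a.(c.X)\{a}))\{a} has moves --a--▸ v3
  v3 = (c.(rec X. c.c.a.(c.X)\{a}))\{a} has moves --c--▸ v4
  v4 = (rec X. c.c.a.(c.X)\{a})\{a} has moves --c--▸ v5
  v5 = (c.a.(c.(rec X. c.c.a.(c.X)\{a}))\{a})\{a} has moves --c--▸ v6
  v6 = (a.(c.(rec X. c.c.a.(c.X)\{a}))\{a})\{a} has moves ∅
Trace ⟨b⟩ through P, begin at {u0}:
  [1] b ⇒ {u1}
  P completes σ.
Trace ⟨b⟩ through Q, begin at {v0}:
  [1] b ⇒ ∅ (Q stuck)

b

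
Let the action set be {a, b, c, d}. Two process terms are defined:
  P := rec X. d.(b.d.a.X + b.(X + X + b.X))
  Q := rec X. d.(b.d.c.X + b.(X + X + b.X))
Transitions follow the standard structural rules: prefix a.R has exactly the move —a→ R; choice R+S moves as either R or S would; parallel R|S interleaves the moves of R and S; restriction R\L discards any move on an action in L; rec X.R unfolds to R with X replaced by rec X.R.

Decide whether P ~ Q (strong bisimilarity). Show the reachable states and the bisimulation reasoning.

not bisimilar

P's transition system — 5 states:
  u0 = rec X. d.(b.d.a.X + b.(X + X + b.X)) ⊢ =d=> u1
  u1 = b.d.a.(rec X. d.(b.d.a.X + b.(X + X + b.X))) + b.((rec X. d.(b.d.a.X + b.(X + X + b.X))) + (rec X. d.(b.d.a.X + b.(X + X + b.X))) + b.(rec X. d.(b.d.a.X + b.(X + X + b.X)))) ⊢ =b=> u2, =b=> u3
  u2 = (rec X. d.(b.d.a.X + b.(X + X + b.X))) + (rec X. d.(b.d.a.X + b.(X + X + b.X))) + b.(rec X. d.(b.d.a.X + b.(X + X + b.X))) ⊢ =b=> u0, =d=> u1
  u3 = d.a.(rec X. d.(b.d.a.X + b.(X + X + b.X))) ⊢ =d=> u4
  u4 = a.(rec X. d.(b.d.a.X + b.(X + X + b.X))) ⊢ =a=> u0
Q's transition system — 5 states:
  v0 = rec X. d.(b.d.c.X + b.(X + X + b.X)) ⊢ =d=> v1
  v1 = b.d.c.(rec X. d.(b.d.c.X + b.(X + X + b.X))) + b.((rec X. d.(b.d.c.X + b.(X + X + b.X))) + (rec X. d.(b.d.c.X + b.(X + X + b.X))) + b.(rec X. d.(b.d.c.X + b.(X + X + b.X)))) ⊢ =b=> v2, =b=> v3
  v2 = (rec X. d.(b.d.c.X + b.(X + X + b.X))) + (rec X. d.(b.d.c.X + b.(X + X + b.X))) + b.(rec X. d.(b.d.c.X + b.(X + X + b.X))) ⊢ =b=> v0, =d=> v1
  v3 = d.c.(rec X. d.(b.d.c.X + b.(X + X + b.X))) ⊢ =d=> v4
  v4 = c.(rec X. d.(b.d.c.X + b.(X + X + b.X))) ⊢ =c=> v0
Bisimilarity quotient blocks:
  B0 = {u0}
  B1 = {u1}
  B2 = {u2}
  B3 = {u3}
  B4 = {u4}
  B5 = {v0}
  B6 = {v1}
  B7 = {v3}
  B8 = {v4}
  B9 = {v2}
u0 ∈ B0, v0 ∈ B5 → different blocks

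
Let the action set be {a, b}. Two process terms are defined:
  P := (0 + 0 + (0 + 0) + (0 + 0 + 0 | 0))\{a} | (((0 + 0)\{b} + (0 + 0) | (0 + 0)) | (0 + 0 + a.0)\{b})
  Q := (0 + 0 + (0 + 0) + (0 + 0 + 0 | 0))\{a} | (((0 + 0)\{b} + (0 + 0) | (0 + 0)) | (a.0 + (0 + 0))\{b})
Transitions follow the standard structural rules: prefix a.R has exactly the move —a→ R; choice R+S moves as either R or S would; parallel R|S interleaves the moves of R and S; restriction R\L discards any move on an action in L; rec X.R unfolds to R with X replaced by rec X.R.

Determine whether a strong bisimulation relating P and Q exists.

LTS(P): 2 reachable states
  m0 = (0 + 0 + (0 + 0) + (0 + 0 + 0 | 0))\{a} | (((0 + 0)\{b} + (0 + 0) | (0 + 0)) | (0 + 0 + a.0)\{b}) → —a→ m1
  m1 = (0 + 0 + (0 + 0) + (0 + 0 + 0 | 0))\{a} | (((0 + 0)\{b} + (0 + 0) | (0 + 0)) | 0\{b}) → (no moves)
LTS(Q): 2 reachable states
  n0 = (0 + 0 + (0 + 0) + (0 + 0 + 0 | 0))\{a} | (((0 + 0)\{b} + (0 + 0) | (0 + 0)) | (a.0 + (0 + 0))\{b}) → —a→ n1
  n1 = (0 + 0 + (0 + 0) + (0 + 0 + 0 | 0))\{a} | (((0 + 0)\{b} + (0 + 0) | (0 + 0)) | 0\{b}) → (no moves)
Coarsest stable partition (strong bisimilarity classes):
  B0 = {m0, n0}
  B1 = {m1, n1}
m0 ∈ B0, n0 ∈ B0 → same block

bisimilar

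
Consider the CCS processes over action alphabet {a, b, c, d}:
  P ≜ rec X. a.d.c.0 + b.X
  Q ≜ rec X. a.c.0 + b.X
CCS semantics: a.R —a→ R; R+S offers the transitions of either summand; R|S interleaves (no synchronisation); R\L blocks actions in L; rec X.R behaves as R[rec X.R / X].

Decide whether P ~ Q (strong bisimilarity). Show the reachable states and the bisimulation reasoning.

not bisimilar

LTS(P): 4 reachable states
  p0 = rec X. a.d.c.0 + b.X ⊢ --a--▸ p1, --b--▸ p0
  p1 = d.c.0 ⊢ --d--▸ p2
  p2 = c.0 ⊢ --c--▸ p3
  p3 = 0 ⊢ ·
LTS(Q): 3 reachable states
  q0 = rec X. a.c.0 + b.X ⊢ --a--▸ q1, --b--▸ q0
  q1 = c.0 ⊢ --c--▸ q2
  q2 = 0 ⊢ ·
Bisimilarity quotient blocks:
  B0 = {p0}
  B1 = {p1}
  B2 = {p2, q1}
  B3 = {p3, q2}
  B4 = {q0}
p0 ∈ B0, q0 ∈ B4 → different blocks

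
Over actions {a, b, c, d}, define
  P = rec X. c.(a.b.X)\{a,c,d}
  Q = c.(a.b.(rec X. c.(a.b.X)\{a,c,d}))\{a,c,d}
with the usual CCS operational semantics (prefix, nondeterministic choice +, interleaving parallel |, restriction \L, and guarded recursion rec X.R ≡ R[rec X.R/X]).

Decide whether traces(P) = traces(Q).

Reachable graph of P (2 states):
  p0 = rec X. c.(a.b.X)\{a,c,d} | ··c··> p1
  p1 = (a.b.(rec X. c.(a.b.X)\{a,c,d}))\{a,c,d} | ∅
Reachable graph of Q (2 states):
  q0 = c.(a.b.(rec X. c.(a.b.X)\{a,c,d}))\{a,c,d} | ··c··> q1
  q1 = (a.b.(rec X. c.(a.b.X)\{a,c,d}))\{a,c,d} | ∅
Bisimilarity quotient blocks:
  B0 = {p0, q0}
  B1 = {p1, q1}
p0 ∈ B0, q0 ∈ B0 → same block
Bisimilar ⇒ trace-equivalent.

traces(P) = traces(Q)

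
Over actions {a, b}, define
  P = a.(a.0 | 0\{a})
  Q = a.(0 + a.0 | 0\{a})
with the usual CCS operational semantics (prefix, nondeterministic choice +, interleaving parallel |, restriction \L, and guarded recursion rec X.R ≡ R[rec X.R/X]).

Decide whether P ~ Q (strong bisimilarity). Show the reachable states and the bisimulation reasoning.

P ~ Q

LTS(P): 3 reachable states
  m0 = a.(a.0 | 0\{a}) | ··a··> m1
  m1 = a.0 | 0\{a} | ··a··> m2
  m2 = 0 | 0\{a} | stopped
LTS(Q): 3 reachable states
  n0 = a.(0 + a.0 | 0\{a}) | ··a··> n1
  n1 = 0 + a.0 | 0\{a} | ··a··> n2
  n2 = 0 | 0\{a} | stopped
Bisimilarity quotient blocks:
  B0 = {m0, n0}
  B1 = {m1, n1}
  B2 = {m2, n2}
m0 ∈ B0, n0 ∈ B0 → same block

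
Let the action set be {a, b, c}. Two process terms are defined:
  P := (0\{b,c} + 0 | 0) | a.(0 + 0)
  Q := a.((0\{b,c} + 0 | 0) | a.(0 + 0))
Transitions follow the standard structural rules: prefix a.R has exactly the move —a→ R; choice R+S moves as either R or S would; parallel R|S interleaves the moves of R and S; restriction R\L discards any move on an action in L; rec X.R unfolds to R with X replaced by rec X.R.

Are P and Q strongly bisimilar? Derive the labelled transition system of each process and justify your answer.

Reachable graph of P (2 states):
  p0 = (0\{b,c} + 0 | 0) | a.(0 + 0) → =a=> p1
  p1 = (0\{b,c} + 0 | 0) | (0 + 0) → ∅
Reachable graph of Q (3 states):
  q0 = a.((0\{b,c} + 0 | 0) | a.(0 + 0)) → =a=> q1
  q1 = (0\{b,c} + 0 | 0) | a.(0 + 0) → =a=> q2
  q2 = (0\{b,c} + 0 | 0) | (0 + 0) → ∅
Coarsest stable partition (strong bisimilarity classes):
  B0 = {p0, q1}
  B1 = {p1, q2}
  B2 = {q0}
p0 ∈ B0, q0 ∈ B2 → different blocks

P ≁ Q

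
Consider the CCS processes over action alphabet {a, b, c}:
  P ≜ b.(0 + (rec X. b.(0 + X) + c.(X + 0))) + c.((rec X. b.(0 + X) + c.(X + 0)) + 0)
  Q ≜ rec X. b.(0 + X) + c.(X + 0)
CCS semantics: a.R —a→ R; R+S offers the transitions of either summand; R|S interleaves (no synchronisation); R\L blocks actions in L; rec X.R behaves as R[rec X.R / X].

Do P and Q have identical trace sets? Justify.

YES

LTS(P): 3 reachable states
  s0 = b.(0 + (rec X. b.(0 + X) + c.(X + 0))) + c.((rec X. b.(0 + X) + c.(X + 0)) + 0) → =b=> s1, =c=> s2
  s1 = 0 + (rec X. b.(0 + X) + c.(X + 0)) → =b=> s1, =c=> s2
  s2 = (rec X. b.(0 + X) + c.(X + 0)) + 0 → =b=> s1, =c=> s2
LTS(Q): 3 reachable states
  t0 = rec X. b.(0 + X) + c.(X + 0) → =b=> t1, =c=> t2
  t1 = 0 + (rec X. b.(0 + X) + c.(X + 0)) → =b=> t1, =c=> t2
  t2 = (rec X. b.(0 + X) + c.(X + 0)) + 0 → =b=> t1, =c=> t2
Bisimilarity quotient blocks:
  B0 = {s0, s1, s2, t0, t1, t2}
s0 ∈ B0, t0 ∈ B0 → same block
Bisimilar ⇒ trace-equivalent.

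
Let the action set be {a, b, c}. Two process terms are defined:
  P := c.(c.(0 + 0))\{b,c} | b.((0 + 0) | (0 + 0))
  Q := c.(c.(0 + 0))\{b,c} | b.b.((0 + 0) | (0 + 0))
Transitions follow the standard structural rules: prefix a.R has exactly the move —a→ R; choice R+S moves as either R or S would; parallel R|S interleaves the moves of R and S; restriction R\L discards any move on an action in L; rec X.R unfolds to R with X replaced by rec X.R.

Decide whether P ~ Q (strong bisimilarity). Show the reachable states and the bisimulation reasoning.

LTS(P): 4 reachable states
  p0 = c.(c.(0 + 0))\{b,c} | b.((0 + 0) | (0 + 0)) ⊢ --b--▸ p1, --c--▸ p2
  p1 = c.(c.(0 + 0))\{b,c} | ((0 + 0) | (0 + 0)) ⊢ --c--▸ p3
  p2 = (c.(0 + 0))\{b,c} | b.((0 + 0) | (0 + 0)) ⊢ --b--▸ p3
  p3 = (c.(0 + 0))\{b,c} | ((0 + 0) | (0 + 0)) ⊢ stopped
LTS(Q): 6 reachable states
  q0 = c.(c.(0 + 0))\{b,c} | b.b.((0 + 0) | (0 + 0)) ⊢ --b--▸ q1, --c--▸ q2
  q1 = c.(c.(0 + 0))\{b,c} | b.((0 + 0) | (0 + 0)) ⊢ --b--▸ q3, --c--▸ q4
  q2 = (c.(0 + 0))\{b,c} | b.b.((0 + 0) | (0 + 0)) ⊢ --b--▸ q4
  q3 = c.(c.(0 + 0))\{b,c} | ((0 + 0) | (0 + 0)) ⊢ --c--▸ q5
  q4 = (c.(0 + 0))\{b,c} | b.((0 + 0) | (0 + 0)) ⊢ --b--▸ q5
  q5 = (c.(0 + 0))\{b,c} | ((0 + 0) | (0 + 0)) ⊢ stopped
Partition-refinement fixed point:
  B0 = {p0, q1}
  B1 = {p2, q4}
  B2 = {p3, q5}
  B3 = {p1, q3}
  B4 = {q0}
  B5 = {q2}
p0 ∈ B0, q0 ∈ B4 → different blocks

not bisimilar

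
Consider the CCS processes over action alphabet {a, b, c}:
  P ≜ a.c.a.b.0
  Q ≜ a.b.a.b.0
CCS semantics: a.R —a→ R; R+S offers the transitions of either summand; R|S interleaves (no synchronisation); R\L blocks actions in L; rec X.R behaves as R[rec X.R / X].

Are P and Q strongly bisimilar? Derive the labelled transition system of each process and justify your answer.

Reachable graph of P (5 states):
  s0 = a.c.a.b.0 | —a→ s1
  s1 = c.a.b.0 | —c→ s2
  s2 = a.b.0 | —a→ s3
  s3 = b.0 | —b→ s4
  s4 = 0 | ·
Reachable graph of Q (5 states):
  t0 = a.b.a.b.0 | —a→ t1
  t1 = b.a.b.0 | —b→ t2
  t2 = a.b.0 | —a→ t3
  t3 = b.0 | —b→ t4
  t4 = 0 | ·
Bisimilarity quotient blocks:
  B0 = {s0}
  B1 = {s1}
  B2 = {s2, t2}
  B3 = {s3, t3}
  B4 = {s4, t4}
  B5 = {t0}
  B6 = {t1}
s0 ∈ B0, t0 ∈ B5 → different blocks

not bisimilar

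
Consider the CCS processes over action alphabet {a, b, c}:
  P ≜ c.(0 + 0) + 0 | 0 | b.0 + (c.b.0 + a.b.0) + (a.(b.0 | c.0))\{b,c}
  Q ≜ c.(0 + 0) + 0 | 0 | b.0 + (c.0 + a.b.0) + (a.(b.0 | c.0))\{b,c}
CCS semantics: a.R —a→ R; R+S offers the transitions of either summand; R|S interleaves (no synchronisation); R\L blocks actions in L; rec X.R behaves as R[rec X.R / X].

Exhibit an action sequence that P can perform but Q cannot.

LTS(P): 6 reachable states
  s0 = c.(0 + 0) + 0 | 0 | b.0 + (c.b.0 + a.b.0) + (a.(b.0 | c.0))\{b,c} ⊢ =a=> s1, =a=> s2, =b=> s3, =c=> s2, =c=> s4
  s1 = (b.0 | c.0)\{b,c} ⊢ ·
  s2 = b.0 ⊢ =b=> s5
  s3 = 0 | 0 | 0 ⊢ ·
  s4 = 0 + 0 ⊢ ·
  s5 = 0 ⊢ ·
LTS(Q): 6 reachable states
  t0 = c.(0 + 0) + 0 | 0 | b.0 + (c.0 + a.b.0) + (a.(b.0 | c.0))\{b,c} ⊢ =a=> t1, =a=> t2, =b=> t3, =c=> t4, =c=> t5
  t1 = (b.0 | c.0)\{b,c} ⊢ ·
  t2 = b.0 ⊢ =b=> t4
  t3 = 0 | 0 | 0 ⊢ ·
  t4 = 0 ⊢ ·
  t5 = 0 + 0 ⊢ ·
Executing cb from P (initial set {s0}):
  after c @ step 1: {s2, s4}
  after b @ step 2: {s5}
  P completes σ.
Executing cb from Q (initial set {t0}):
  after c @ step 1: {t4, t5}
  after b @ step 2: no successor for Q

cb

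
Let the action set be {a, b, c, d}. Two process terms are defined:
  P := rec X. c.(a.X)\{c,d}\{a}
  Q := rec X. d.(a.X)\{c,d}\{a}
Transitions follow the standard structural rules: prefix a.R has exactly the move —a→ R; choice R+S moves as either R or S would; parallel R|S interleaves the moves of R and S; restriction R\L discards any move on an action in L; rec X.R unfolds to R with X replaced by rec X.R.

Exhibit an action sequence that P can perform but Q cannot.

c

Reachable graph of P (2 states):
  s0 = rec X. c.(a.X)\{c,d}\{a} has moves —c→ s1
  s1 = (a.(rec X. c.(a.X)\{c,d}\{a}))\{c,d}\{a} has moves stopped
Reachable graph of Q (2 states):
  t0 = rec X. d.(a.X)\{c,d}\{a} has moves —d→ t1
  t1 = (a.(rec X. d.(a.X)\{c,d}\{a}))\{c,d}\{a} has moves stopped
Executing c from P (initial set {s0}):
  [1] c ⇒ {s1}
  ✓ P
Executing c from Q (initial set {t0}):
  [1] c ⇒ ∅  — Q cannot continue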